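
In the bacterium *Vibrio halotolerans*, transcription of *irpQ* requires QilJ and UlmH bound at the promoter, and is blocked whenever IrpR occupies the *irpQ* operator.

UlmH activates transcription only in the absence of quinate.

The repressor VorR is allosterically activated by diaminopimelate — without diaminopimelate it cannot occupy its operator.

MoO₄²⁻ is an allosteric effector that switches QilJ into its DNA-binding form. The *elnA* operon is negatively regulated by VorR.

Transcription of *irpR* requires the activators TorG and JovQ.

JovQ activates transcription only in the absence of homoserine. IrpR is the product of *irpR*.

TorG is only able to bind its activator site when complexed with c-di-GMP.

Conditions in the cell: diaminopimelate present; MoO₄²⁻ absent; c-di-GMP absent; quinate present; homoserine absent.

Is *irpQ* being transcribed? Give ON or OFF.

c-di-GMP is absent, so TorG is inactive.
Homoserine is absent, so JovQ is active.
Required activator TorG is absent, so *irpR* is not transcribed.
So IrpR is not produced.
MoO₄²⁻ is absent, so QilJ is inactive.
Quinate is present, so UlmH is inactive.
Required activator QilJ is absent, so *irpQ* is not transcribed.

OFF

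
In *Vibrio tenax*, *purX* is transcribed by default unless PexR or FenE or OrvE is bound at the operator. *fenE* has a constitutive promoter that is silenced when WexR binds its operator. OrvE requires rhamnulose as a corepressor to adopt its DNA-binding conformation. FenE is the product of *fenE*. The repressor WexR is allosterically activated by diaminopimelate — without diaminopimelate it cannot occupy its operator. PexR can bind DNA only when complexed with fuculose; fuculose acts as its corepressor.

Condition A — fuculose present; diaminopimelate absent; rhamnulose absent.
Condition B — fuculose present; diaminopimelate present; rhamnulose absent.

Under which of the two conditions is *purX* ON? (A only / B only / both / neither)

Condition A:
Fuculose is present, so PexR is active.
Diaminopimelate is absent, so WexR is inactive.
With no repressor bound, *fenE* is transcribed.
So FenE is produced and active.
Rhamnulose is absent, so OrvE is inactive.
With repressor PexR bound, *purX* is not transcribed.
→ *purX* is OFF in A.
Condition B:
Fuculose is present, so PexR is active.
Diaminopimelate is present, so WexR is active.
With repressor WexR bound, *fenE* is not transcribed.
So FenE is not produced.
Rhamnulose is absent, so OrvE is inactive.
With repressor PexR bound, *purX* is not transcribed.
→ *purX* is OFF in B.

neither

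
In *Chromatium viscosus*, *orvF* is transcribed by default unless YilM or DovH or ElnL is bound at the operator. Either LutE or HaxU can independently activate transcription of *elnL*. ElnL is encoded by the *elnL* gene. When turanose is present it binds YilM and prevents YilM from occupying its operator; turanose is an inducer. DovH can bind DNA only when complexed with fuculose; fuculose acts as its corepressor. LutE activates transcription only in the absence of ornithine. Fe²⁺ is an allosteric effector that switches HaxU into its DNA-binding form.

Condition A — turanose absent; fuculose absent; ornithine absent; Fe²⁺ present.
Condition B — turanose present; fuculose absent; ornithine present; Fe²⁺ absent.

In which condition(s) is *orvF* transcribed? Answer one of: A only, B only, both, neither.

Condition A:
Turanose is absent, so YilM is active.
Fuculose is absent, so DovH is inactive.
Ornithine is absent, so LutE is active.
Fe²⁺ is present, so HaxU is active.
Activator LutE is present, so *elnL* is transcribed.
So ElnL is produced and active.
With repressor YilM bound, *orvF* is not transcribed.
→ *orvF* is OFF in A.
Condition B:
Turanose is present, so YilM is inactive.
Fuculose is absent, so DovH is inactive.
Ornithine is present, so LutE is inactive.
Fe²⁺ is absent, so HaxU is inactive.
No activator is available at the *elnL* promoter, so *elnL* is not transcribed.
So ElnL is not produced.
With no repressor bound, *orvF* is transcribed.
→ *orvF* is ON in B.

B only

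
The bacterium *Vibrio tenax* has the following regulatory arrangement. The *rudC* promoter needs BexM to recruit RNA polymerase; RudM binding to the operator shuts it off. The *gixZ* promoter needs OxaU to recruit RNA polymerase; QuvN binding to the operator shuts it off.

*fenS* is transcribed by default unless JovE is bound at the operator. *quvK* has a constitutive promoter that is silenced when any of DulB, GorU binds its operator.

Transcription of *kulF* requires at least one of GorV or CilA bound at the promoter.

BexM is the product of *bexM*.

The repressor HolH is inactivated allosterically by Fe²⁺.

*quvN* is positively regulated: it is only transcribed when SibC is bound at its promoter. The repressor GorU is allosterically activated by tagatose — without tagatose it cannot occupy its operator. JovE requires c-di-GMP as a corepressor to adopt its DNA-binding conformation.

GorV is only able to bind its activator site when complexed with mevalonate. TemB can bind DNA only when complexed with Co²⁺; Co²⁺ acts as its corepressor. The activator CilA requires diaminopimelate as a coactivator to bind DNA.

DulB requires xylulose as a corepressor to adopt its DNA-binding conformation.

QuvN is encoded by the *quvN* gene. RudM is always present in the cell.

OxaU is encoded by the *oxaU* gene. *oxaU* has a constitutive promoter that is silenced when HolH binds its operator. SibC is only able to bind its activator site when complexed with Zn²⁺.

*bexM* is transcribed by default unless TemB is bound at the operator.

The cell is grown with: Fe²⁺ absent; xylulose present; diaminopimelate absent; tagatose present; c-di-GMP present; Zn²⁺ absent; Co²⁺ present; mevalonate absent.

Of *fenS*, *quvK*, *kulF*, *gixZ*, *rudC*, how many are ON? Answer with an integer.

0

c-di-GMP is present, so JovE is active.
With repressor JovE bound, *fenS* is not transcribed.
→ *fenS* is OFF.
Xylulose is present, so DulB is active.
Tagatose is present, so GorU is active.
With repressor DulB bound, *quvK* is not transcribed.
→ *quvK* is OFF.
Mevalonate is absent, so GorV is inactive.
Diaminopimelate is absent, so CilA is inactive.
No activator is available at the *kulF* promoter, so *kulF* is not transcribed.
→ *kulF* is OFF.
Fe²⁺ is absent, so HolH is active.
With repressor HolH bound, *oxaU* is not transcribed.
So OxaU is not produced.
Zn²⁺ is absent, so SibC is inactive.
Required activator SibC is absent, so *quvN* is not transcribed.
So QuvN is not produced.
Required activator OxaU is absent, so *gixZ* is not transcribed.
→ *gixZ* is OFF.
Co²⁺ is present, so TemB is active.
With repressor TemB bound, *bexM* is not transcribed.
So BexM is not produced.
RudM is produced constitutively and is active.
With repressor RudM bound, *rudC* is not transcribed.
→ *rudC* is OFF.
0 of the 5 genes are transcribed.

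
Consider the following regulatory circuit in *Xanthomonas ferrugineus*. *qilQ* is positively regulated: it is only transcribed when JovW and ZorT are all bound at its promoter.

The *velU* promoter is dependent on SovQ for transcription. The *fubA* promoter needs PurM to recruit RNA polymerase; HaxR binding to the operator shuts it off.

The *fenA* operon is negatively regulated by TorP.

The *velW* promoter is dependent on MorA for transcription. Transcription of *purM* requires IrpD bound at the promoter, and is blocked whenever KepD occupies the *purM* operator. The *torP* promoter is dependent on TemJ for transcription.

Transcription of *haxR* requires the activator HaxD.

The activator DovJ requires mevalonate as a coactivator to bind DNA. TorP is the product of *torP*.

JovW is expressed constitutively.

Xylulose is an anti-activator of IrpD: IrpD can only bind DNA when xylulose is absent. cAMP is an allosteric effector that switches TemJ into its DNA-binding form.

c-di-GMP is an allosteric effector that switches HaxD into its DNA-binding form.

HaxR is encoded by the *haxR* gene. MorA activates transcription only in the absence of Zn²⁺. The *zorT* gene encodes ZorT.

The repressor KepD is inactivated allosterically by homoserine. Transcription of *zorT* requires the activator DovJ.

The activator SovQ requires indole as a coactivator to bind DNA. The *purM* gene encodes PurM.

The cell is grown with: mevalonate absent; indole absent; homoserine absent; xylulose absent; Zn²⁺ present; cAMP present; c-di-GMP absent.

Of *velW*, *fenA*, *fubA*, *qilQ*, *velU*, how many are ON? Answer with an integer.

Zn²⁺ is present, so MorA is inactive.
Required activator MorA is absent, so *velW* is not transcribed.
→ *velW* is OFF.
cAMP is present, so TemJ is active.
No repressor is bound and TemJ is active, so *torP* is transcribed.
So TorP is produced and active.
With repressor TorP bound, *fenA* is not transcribed.
→ *fenA* is OFF.
c-di-GMP is absent, so HaxD is inactive.
Required activator HaxD is absent, so *haxR* is not transcribed.
So HaxR is not produced.
Xylulose is absent, so IrpD is active.
Homoserine is absent, so KepD is active.
With repressor KepD bound, *purM* is not transcribed.
So PurM is not produced.
Required activator PurM is absent, so *fubA* is not transcribed.
→ *fubA* is OFF.
JovW is produced constitutively and is active.
Mevalonate is absent, so DovJ is inactive.
Required activator DovJ is absent, so *zorT* is not transcribed.
So ZorT is not produced.
Required activator ZorT is absent, so *qilQ* is not transcribed.
→ *qilQ* is OFF.
Indole is absent, so SovQ is inactive.
Required activator SovQ is absent, so *velU* is not transcribed.
→ *velU* is OFF.
0 of the 5 genes are transcribed.

0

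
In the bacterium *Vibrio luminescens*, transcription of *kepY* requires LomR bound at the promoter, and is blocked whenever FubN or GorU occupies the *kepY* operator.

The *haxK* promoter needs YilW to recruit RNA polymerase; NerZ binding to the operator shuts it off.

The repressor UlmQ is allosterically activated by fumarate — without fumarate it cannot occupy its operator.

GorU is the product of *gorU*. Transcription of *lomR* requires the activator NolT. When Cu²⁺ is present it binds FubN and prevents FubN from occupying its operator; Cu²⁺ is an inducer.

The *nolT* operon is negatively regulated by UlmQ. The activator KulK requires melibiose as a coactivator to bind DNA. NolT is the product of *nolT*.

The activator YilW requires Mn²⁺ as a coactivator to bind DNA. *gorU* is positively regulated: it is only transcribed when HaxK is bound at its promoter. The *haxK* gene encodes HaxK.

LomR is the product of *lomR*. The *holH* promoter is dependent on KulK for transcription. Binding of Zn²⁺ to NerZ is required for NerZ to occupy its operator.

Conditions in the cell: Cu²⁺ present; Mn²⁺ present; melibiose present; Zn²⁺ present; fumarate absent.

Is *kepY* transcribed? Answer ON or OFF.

ON

Cu²⁺ is present, so FubN is inactive.
Zn²⁺ is present, so NerZ is active.
Mn²⁺ is present, so YilW is active.
With repressor NerZ bound, *haxK* is not transcribed.
So HaxK is not produced.
Required activator HaxK is absent, so *gorU* is not transcribed.
So GorU is not produced.
Fumarate is absent, so UlmQ is inactive.
With no repressor bound, *nolT* is transcribed.
So NolT is produced and active.
No repressor is bound and NolT is active, so *lomR* is transcribed.
So LomR is produced and active.
No repressor is bound and LomR is active, so *kepY* is transcribed.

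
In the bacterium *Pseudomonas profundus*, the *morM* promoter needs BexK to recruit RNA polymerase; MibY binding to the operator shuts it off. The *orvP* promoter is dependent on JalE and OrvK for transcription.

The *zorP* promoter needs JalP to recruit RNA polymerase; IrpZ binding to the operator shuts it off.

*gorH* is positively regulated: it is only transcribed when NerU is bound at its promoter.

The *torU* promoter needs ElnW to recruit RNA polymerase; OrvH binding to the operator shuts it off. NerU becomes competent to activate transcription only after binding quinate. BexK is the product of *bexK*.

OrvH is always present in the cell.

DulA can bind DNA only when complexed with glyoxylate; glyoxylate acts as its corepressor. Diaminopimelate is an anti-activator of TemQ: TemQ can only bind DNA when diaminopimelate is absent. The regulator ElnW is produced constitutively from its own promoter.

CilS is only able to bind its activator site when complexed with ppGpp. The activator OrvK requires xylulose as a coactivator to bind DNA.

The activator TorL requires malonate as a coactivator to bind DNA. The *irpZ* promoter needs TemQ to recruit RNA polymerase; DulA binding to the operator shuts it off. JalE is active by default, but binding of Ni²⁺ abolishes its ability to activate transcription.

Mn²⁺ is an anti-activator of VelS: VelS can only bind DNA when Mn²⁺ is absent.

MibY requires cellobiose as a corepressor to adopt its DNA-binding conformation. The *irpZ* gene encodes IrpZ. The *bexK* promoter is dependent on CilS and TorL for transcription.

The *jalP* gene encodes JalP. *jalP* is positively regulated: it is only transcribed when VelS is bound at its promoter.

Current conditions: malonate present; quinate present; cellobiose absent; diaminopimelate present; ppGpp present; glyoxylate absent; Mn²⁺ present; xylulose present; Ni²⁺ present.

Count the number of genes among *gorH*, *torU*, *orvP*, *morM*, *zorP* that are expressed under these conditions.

2

Quinate is present, so NerU is active.
No repressor is bound and NerU is active, so *gorH* is transcribed.
→ *gorH* is ON.
ElnW is produced constitutively and is active.
OrvH is produced constitutively and is active.
With repressor OrvH bound, *torU* is not transcribed.
→ *torU* is OFF.
Ni²⁺ is present, so JalE is inactive.
Xylulose is present, so OrvK is active.
Required activator JalE is absent, so *orvP* is not transcribed.
→ *orvP* is OFF.
ppGpp is present, so CilS is active.
Malonate is present, so TorL is active.
No repressor is bound and CilS and TorL are active, so *bexK* is transcribed.
So BexK is produced and active.
Cellobiose is absent, so MibY is inactive.
No repressor is bound and BexK is active, so *morM* is transcribed.
→ *morM* is ON.
Diaminopimelate is present, so TemQ is inactive.
Glyoxylate is absent, so DulA is inactive.
Required activator TemQ is absent, so *irpZ* is not transcribed.
So IrpZ is not produced.
Mn²⁺ is present, so VelS is inactive.
Required activator VelS is absent, so *jalP* is not transcribed.
So JalP is not produced.
Required activator JalP is absent, so *zorP* is not transcribed.
→ *zorP* is OFF.
2 of the 5 genes are transcribed.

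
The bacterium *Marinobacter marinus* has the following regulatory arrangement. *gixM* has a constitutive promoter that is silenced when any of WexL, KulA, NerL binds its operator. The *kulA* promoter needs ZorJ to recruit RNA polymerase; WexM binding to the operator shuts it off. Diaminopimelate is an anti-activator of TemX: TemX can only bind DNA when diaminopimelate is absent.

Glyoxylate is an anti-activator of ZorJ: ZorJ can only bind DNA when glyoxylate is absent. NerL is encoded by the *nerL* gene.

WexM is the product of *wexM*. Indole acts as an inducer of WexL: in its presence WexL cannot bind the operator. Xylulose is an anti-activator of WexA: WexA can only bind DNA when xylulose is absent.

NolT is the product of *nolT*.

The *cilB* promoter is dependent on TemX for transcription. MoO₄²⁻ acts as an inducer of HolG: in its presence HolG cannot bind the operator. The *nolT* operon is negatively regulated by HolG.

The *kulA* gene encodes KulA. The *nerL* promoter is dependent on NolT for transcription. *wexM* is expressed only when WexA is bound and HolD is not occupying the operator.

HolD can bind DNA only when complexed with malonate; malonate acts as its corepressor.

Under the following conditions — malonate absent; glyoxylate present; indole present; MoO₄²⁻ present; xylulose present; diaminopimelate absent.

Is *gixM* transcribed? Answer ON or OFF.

OFF

Indole is present, so WexL is inactive.
Xylulose is present, so WexA is inactive.
Malonate is absent, so HolD is inactive.
Required activator WexA is absent, so *wexM* is not transcribed.
So WexM is not produced.
Glyoxylate is present, so ZorJ is inactive.
Required activator ZorJ is absent, so *kulA* is not transcribed.
So KulA is not produced.
MoO₄²⁻ is present, so HolG is inactive.
With no repressor bound, *nolT* is transcribed.
So NolT is produced and active.
No repressor is bound and NolT is active, so *nerL* is transcribed.
So NerL is produced and active.
With repressor NerL bound, *gixM* is not transcribed.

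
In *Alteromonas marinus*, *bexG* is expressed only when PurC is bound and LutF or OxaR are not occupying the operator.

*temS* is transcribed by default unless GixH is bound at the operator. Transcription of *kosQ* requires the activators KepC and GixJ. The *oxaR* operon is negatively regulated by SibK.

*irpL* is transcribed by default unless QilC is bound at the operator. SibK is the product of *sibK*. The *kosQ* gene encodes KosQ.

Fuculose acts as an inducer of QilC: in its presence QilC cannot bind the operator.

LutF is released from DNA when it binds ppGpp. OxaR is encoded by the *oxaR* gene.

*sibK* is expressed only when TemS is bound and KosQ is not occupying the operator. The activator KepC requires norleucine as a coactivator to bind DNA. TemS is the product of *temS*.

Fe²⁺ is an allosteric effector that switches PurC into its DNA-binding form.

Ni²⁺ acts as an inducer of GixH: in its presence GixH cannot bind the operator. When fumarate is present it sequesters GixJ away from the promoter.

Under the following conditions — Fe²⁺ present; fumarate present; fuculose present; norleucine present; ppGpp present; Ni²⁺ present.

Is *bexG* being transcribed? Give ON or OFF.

Fe²⁺ is present, so PurC is active.
ppGpp is present, so LutF is inactive.
Ni²⁺ is present, so GixH is inactive.
With no repressor bound, *temS* is transcribed.
So TemS is produced and active.
Norleucine is present, so KepC is active.
Fumarate is present, so GixJ is inactive.
Required activator GixJ is absent, so *kosQ* is not transcribed.
So KosQ is not produced.
No repressor is bound and TemS is active, so *sibK* is transcribed.
So SibK is produced and active.
With repressor SibK bound, *oxaR* is not transcribed.
So OxaR is not produced.
No repressor is bound and PurC is active, so *bexG* is transcribed.

ON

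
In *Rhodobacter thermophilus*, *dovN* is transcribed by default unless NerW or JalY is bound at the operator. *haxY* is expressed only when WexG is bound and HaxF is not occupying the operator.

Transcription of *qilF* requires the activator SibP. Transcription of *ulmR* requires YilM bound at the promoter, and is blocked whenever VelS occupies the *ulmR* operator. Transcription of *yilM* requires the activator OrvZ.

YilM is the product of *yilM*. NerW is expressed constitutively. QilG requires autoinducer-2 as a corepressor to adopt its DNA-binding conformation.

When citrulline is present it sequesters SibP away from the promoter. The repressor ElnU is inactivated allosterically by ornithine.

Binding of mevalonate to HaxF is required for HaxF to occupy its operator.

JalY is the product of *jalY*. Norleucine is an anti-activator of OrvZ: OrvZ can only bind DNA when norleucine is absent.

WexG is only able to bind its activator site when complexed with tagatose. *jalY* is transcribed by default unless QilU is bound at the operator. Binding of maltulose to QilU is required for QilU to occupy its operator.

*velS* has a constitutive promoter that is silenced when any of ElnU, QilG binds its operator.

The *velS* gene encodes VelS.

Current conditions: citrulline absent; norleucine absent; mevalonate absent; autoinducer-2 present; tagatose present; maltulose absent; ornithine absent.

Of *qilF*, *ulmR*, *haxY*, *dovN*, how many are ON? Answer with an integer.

3

Citrulline is absent, so SibP is active.
No repressor is bound and SibP is active, so *qilF* is transcribed.
→ *qilF* is ON.
Norleucine is absent, so OrvZ is active.
No repressor is bound and OrvZ is active, so *yilM* is transcribed.
So YilM is produced and active.
Ornithine is absent, so ElnU is active.
Autoinducer-2 is present, so QilG is active.
With repressor ElnU bound, *velS* is not transcribed.
So VelS is not produced.
No repressor is bound and YilM is active, so *ulmR* is transcribed.
→ *ulmR* is ON.
Tagatose is present, so WexG is active.
Mevalonate is absent, so HaxF is inactive.
No repressor is bound and WexG is active, so *haxY* is transcribed.
→ *haxY* is ON.
NerW is produced constitutively and is active.
Maltulose is absent, so QilU is inactive.
With no repressor bound, *jalY* is transcribed.
So JalY is produced and active.
With repressor NerW bound, *dovN* is not transcribed.
→ *dovN* is OFF.
3 of the 4 genes are transcribed.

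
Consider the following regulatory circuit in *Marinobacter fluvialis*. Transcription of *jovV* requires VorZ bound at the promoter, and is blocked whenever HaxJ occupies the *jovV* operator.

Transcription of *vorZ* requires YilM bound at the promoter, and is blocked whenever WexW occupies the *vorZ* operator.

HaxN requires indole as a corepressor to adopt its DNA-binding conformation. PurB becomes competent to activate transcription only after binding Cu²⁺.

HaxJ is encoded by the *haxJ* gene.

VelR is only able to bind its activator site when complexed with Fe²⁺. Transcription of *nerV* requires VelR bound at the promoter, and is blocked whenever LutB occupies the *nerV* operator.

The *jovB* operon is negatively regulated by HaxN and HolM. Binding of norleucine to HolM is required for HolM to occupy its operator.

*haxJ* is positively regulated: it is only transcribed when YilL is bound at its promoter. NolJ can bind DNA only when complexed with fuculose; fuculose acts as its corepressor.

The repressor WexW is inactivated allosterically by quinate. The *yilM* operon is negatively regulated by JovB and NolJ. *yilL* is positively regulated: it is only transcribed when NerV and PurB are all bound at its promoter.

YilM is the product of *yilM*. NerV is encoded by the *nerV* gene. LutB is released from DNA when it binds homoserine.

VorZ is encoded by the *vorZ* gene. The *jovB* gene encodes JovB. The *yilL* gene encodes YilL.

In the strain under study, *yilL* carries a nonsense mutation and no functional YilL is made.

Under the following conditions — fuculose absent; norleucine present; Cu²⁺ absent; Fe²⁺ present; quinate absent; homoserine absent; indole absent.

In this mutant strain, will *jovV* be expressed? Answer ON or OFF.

YilL is non-functional in this strain, so it has no effect.
Required activator YilL is absent, so *haxJ* is not transcribed.
So HaxJ is not produced.
Indole is absent, so HaxN is inactive.
Norleucine is present, so HolM is active.
With repressor HolM bound, *jovB* is not transcribed.
So JovB is not produced.
Fuculose is absent, so NolJ is inactive.
With no repressor bound, *yilM* is transcribed.
So YilM is produced and active.
Quinate is absent, so WexW is active.
With repressor WexW bound, *vorZ* is not transcribed.
So VorZ is not produced.
Required activator VorZ is absent, so *jovV* is not transcribed.

OFF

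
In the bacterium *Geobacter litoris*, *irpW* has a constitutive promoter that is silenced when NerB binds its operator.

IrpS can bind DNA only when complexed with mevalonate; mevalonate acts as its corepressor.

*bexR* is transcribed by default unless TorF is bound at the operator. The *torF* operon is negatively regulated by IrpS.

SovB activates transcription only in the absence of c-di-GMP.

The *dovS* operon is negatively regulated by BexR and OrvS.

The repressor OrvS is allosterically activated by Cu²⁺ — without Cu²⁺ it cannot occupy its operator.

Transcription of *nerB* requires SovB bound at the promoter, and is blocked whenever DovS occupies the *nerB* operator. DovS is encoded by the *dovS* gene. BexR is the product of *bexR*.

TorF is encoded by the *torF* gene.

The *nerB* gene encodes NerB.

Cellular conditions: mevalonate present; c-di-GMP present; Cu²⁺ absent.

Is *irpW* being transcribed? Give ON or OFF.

ON

Mevalonate is present, so IrpS is active.
With repressor IrpS bound, *torF* is not transcribed.
So TorF is not produced.
With no repressor bound, *bexR* is transcribed.
So BexR is produced and active.
Cu²⁺ is absent, so OrvS is inactive.
With repressor BexR bound, *dovS* is not transcribed.
So DovS is not produced.
c-di-GMP is present, so SovB is inactive.
Required activator SovB is absent, so *nerB* is not transcribed.
So NerB is not produced.
With no repressor bound, *irpW* is transcribed.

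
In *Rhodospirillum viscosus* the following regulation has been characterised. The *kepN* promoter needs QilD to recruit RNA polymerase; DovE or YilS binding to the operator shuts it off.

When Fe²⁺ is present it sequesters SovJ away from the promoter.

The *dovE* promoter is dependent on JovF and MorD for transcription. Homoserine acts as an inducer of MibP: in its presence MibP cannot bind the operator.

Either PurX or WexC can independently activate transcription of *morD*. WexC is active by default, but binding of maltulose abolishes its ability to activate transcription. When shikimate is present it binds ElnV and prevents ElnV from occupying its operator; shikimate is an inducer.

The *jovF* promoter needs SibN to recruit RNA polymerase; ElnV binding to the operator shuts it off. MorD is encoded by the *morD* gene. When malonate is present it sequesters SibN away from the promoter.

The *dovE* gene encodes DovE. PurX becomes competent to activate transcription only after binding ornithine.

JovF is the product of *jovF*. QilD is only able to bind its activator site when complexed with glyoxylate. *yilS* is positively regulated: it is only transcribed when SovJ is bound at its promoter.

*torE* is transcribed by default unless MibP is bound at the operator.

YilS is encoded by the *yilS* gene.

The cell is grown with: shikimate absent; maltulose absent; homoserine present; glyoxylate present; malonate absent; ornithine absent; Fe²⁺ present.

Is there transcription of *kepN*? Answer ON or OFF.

Shikimate is absent, so ElnV is active.
Malonate is absent, so SibN is active.
With repressor ElnV bound, *jovF* is not transcribed.
So JovF is not produced.
Ornithine is absent, so PurX is inactive.
Maltulose is absent, so WexC is active.
Activator WexC is present, so *morD* is transcribed.
So MorD is produced and active.
Required activator JovF is absent, so *dovE* is not transcribed.
So DovE is not produced.
Glyoxylate is present, so QilD is active.
Fe²⁺ is present, so SovJ is inactive.
Required activator SovJ is absent, so *yilS* is not transcribed.
So YilS is not produced.
No repressor is bound and QilD is active, so *kepN* is transcribed.

ON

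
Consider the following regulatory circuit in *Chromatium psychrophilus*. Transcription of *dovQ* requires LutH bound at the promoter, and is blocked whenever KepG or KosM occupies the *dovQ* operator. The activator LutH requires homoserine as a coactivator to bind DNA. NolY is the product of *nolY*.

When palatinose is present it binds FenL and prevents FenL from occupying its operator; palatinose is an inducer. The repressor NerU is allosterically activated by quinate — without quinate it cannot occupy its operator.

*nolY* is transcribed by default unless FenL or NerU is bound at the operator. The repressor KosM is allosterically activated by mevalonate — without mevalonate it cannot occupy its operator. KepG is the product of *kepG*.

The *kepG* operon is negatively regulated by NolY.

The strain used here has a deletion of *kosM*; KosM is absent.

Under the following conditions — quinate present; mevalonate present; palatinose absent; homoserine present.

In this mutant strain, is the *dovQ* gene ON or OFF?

Homoserine is present, so LutH is active.
Palatinose is absent, so FenL is active.
Quinate is present, so NerU is active.
With repressor FenL bound, *nolY* is not transcribed.
So NolY is not produced.
With no repressor bound, *kepG* is transcribed.
So KepG is produced and active.
KosM is non-functional in this strain, so it has no effect.
With repressor KepG bound, *dovQ* is not transcribed.

OFF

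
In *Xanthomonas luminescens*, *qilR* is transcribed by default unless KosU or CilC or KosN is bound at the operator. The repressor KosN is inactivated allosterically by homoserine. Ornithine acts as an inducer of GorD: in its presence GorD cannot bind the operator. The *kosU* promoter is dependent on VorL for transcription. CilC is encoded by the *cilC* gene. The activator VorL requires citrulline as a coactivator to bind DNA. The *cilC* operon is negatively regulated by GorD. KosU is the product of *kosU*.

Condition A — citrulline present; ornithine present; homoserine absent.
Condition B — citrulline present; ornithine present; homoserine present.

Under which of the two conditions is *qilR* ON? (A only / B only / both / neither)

neither

Condition A:
Citrulline is present, so VorL is active.
No repressor is bound and VorL is active, so *kosU* is transcribed.
So KosU is produced and active.
Ornithine is present, so GorD is inactive.
With no repressor bound, *cilC* is transcribed.
So CilC is produced and active.
Homoserine is absent, so KosN is active.
With repressor KosU bound, *qilR* is not transcribed.
→ *qilR* is OFF in A.
Condition B:
Citrulline is present, so VorL is active.
No repressor is bound and VorL is active, so *kosU* is transcribed.
So KosU is produced and active.
Ornithine is present, so GorD is inactive.
With no repressor bound, *cilC* is transcribed.
So CilC is produced and active.
Homoserine is present, so KosN is inactive.
With repressor KosU bound, *qilR* is not transcribed.
→ *qilR* is OFF in B.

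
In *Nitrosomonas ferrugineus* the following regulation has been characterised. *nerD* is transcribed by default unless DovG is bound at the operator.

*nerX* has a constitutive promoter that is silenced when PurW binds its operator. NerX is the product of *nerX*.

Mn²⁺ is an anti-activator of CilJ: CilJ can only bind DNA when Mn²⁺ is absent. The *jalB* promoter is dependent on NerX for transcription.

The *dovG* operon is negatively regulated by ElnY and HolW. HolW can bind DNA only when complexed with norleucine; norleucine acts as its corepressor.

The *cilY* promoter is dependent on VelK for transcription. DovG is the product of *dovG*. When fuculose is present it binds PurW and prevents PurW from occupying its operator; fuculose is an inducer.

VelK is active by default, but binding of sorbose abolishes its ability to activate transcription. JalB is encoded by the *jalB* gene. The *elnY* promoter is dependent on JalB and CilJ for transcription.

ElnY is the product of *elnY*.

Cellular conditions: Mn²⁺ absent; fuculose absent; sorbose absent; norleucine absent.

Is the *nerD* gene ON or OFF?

OFF

Fuculose is absent, so PurW is active.
With repressor PurW bound, *nerX* is not transcribed.
So NerX is not produced.
Required activator NerX is absent, so *jalB* is not transcribed.
So JalB is not produced.
Mn²⁺ is absent, so CilJ is active.
Required activator JalB is absent, so *elnY* is not transcribed.
So ElnY is not produced.
Norleucine is absent, so HolW is inactive.
With no repressor bound, *dovG* is transcribed.
So DovG is produced and active.
With repressor DovG bound, *nerD* is not transcribed.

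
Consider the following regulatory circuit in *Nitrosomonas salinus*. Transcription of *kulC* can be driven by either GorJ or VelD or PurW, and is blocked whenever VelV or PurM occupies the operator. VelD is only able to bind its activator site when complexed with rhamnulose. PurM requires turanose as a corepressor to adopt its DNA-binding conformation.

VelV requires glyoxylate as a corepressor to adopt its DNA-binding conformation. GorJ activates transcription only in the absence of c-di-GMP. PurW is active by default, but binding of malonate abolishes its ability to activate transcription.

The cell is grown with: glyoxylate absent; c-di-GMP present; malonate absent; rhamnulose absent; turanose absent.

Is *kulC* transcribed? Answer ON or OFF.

ON

Glyoxylate is absent, so VelV is inactive.
c-di-GMP is present, so GorJ is inactive.
Turanose is absent, so PurM is inactive.
Rhamnulose is absent, so VelD is inactive.
Malonate is absent, so PurW is active.
Activator PurW is present, so *kulC* is transcribed.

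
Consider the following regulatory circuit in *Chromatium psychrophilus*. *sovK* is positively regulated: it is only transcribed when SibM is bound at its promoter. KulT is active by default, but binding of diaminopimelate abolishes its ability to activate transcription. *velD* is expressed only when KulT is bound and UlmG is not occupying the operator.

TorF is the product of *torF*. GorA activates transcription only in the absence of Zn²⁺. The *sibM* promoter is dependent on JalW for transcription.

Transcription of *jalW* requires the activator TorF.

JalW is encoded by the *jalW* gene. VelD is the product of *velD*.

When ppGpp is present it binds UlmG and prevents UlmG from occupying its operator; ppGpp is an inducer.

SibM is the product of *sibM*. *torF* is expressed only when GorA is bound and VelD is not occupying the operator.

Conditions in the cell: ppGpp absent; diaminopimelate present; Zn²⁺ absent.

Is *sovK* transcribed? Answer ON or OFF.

ppGpp is absent, so UlmG is active.
Diaminopimelate is present, so KulT is inactive.
With repressor UlmG bound, *velD* is not transcribed.
So VelD is not produced.
Zn²⁺ is absent, so GorA is active.
No repressor is bound and GorA is active, so *torF* is transcribed.
So TorF is produced and active.
No repressor is bound and TorF is active, so *jalW* is transcribed.
So JalW is produced and active.
No repressor is bound and JalW is active, so *sibM* is transcribed.
So SibM is produced and active.
No repressor is bound and SibM is active, so *sovK* is transcribed.

ON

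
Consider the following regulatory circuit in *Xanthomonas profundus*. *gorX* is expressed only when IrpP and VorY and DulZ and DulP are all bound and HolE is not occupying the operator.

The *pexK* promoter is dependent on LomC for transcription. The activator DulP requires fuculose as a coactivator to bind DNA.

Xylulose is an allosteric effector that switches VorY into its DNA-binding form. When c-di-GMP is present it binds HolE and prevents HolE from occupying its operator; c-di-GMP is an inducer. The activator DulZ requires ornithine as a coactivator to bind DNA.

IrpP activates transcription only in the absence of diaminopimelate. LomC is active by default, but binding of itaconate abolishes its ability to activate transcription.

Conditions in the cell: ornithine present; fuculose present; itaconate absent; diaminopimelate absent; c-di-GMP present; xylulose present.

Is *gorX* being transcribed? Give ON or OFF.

ON

Diaminopimelate is absent, so IrpP is active.
Xylulose is present, so VorY is active.
Ornithine is present, so DulZ is active.
c-di-GMP is present, so HolE is inactive.
Fuculose is present, so DulP is active.
No repressor is bound and IrpP and VorY and DulZ and DulP are active, so *gorX* is transcribed.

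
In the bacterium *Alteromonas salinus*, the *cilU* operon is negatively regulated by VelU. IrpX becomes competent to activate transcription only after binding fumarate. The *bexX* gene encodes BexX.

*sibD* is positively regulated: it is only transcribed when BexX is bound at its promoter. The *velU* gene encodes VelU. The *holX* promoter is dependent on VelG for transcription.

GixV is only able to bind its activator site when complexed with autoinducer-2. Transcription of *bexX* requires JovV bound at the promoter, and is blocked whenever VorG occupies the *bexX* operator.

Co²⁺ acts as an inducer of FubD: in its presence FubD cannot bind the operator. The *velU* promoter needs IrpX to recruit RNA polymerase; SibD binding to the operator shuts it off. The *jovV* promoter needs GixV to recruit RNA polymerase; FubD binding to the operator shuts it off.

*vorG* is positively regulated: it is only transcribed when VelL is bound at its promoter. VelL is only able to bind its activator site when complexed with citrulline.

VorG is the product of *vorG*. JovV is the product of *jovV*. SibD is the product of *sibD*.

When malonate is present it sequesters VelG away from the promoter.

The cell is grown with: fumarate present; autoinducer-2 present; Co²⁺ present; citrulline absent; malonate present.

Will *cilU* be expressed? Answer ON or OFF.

ON

Citrulline is absent, so VelL is inactive.
Required activator VelL is absent, so *vorG* is not transcribed.
So VorG is not produced.
Co²⁺ is present, so FubD is inactive.
Autoinducer-2 is present, so GixV is active.
No repressor is bound and GixV is active, so *jovV* is transcribed.
So JovV is produced and active.
No repressor is bound and JovV is active, so *bexX* is transcribed.
So BexX is produced and active.
No repressor is bound and BexX is active, so *sibD* is transcribed.
So SibD is produced and active.
Fumarate is present, so IrpX is active.
With repressor SibD bound, *velU* is not transcribed.
So VelU is not produced.
With no repressor bound, *cilU* is transcribed.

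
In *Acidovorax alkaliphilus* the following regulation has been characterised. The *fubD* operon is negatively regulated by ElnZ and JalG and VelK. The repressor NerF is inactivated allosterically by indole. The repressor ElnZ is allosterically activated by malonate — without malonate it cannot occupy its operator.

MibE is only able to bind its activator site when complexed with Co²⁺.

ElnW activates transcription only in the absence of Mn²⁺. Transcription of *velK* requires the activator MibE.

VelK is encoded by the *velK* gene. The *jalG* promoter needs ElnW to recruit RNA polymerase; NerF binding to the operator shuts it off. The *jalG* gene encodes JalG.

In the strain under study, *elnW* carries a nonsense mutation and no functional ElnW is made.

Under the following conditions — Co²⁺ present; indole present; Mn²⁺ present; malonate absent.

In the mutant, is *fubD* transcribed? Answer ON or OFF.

Malonate is absent, so ElnZ is inactive.
ElnW is non-functional in this strain, so it has no effect.
Indole is present, so NerF is inactive.
Required activator ElnW is absent, so *jalG* is not transcribed.
So JalG is not produced.
Co²⁺ is present, so MibE is active.
No repressor is bound and MibE is active, so *velK* is transcribed.
So VelK is produced and active.
With repressor VelK bound, *fubD* is not transcribed.

OFF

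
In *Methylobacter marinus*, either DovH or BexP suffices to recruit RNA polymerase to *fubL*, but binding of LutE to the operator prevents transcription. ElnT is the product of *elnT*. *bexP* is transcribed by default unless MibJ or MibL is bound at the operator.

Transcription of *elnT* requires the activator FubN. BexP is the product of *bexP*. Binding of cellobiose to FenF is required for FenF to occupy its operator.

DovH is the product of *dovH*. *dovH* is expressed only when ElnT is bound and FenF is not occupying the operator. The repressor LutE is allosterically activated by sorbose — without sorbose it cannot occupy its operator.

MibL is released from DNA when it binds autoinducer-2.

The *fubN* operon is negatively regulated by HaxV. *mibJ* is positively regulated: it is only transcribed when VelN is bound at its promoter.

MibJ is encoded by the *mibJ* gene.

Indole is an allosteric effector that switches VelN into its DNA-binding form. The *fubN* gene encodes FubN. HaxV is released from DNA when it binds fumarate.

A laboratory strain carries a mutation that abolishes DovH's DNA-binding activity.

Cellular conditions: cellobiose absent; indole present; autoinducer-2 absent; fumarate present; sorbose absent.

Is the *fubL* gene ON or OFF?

DovH is non-functional in this strain, so it has no effect.
Sorbose is absent, so LutE is inactive.
Indole is present, so VelN is active.
No repressor is bound and VelN is active, so *mibJ* is transcribed.
So MibJ is produced and active.
Autoinducer-2 is absent, so MibL is active.
With repressor MibJ bound, *bexP* is not transcribed.
So BexP is not produced.
No activator is available at the *fubL* promoter, so *fubL* is not transcribed.

OFF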